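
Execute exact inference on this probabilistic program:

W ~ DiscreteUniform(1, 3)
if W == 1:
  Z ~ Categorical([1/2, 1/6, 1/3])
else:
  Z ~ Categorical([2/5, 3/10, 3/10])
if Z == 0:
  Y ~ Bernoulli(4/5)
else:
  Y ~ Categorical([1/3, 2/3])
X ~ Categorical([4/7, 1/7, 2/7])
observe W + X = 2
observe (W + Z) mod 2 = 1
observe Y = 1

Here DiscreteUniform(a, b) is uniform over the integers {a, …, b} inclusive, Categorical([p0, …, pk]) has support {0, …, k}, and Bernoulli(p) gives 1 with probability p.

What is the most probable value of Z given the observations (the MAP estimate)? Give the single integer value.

Enumerate traces; 3 have nonzero weight after conditioning:
  (W=1, Z=0, Y=1, X=1) weight 2/105
  (W=1, Z=2, Y=1, X=1) weight 2/189
  (W=2, Z=1, Y=1, X=0) weight 4/105
Group by Z:
  weight(Z=0) = 2/105
  weight(Z=1) = 4/105
  weight(Z=2) = 2/189
Total weight = 2/105 + 4/105 + 2/189 = 64/945
P(Z=0 | obs) = 2/105 / 64/945 = 9/32
P(Z=1 | obs) = 4/105 / 64/945 = 9/16
P(Z=2 | obs) = 2/189 / 64/945 = 5/32
argmax = 1

argmax_v P(Z = v | obs) = 1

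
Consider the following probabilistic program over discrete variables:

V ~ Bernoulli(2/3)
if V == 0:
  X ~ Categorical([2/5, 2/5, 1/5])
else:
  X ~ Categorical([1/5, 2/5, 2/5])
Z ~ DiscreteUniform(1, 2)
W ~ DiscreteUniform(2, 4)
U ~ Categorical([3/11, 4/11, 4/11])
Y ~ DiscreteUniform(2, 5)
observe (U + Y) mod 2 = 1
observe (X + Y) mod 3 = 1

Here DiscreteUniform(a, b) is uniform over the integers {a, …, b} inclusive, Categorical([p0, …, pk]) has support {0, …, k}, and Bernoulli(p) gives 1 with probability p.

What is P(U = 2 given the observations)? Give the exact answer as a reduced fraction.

Enumerate traces; 72 have nonzero weight after conditioning:
  (V=0, X=0, Z=1, W=2, U=1, Y=4) weight 1/495
  (V=0, X=0, Z=1, W=3, U=1, Y=4) weight 1/495
  (V=0, X=0, Z=1, W=4, U=1, Y=4) weight 1/495
  (V=0, X=0, Z=2, W=2, U=1, Y=4) weight 1/495
  (V=0, X=0, Z=2, W=3, U=1, Y=4) weight 1/495
  (V=0, X=0, Z=2, W=4, U=1, Y=4) weight 1/495
  (V=0, X=1, Z=1, W=2, U=0, Y=3) weight 1/660
  (V=0, X=1, Z=1, W=2, U=2, Y=3) weight 1/495
  … 64 more
Group by U:
  weight(U=0) = 1/20
  weight(U=1) = 3/55
  weight(U=2) = 1/15
Total weight = 1/20 + 3/55 + 1/15 = 113/660
P(U=0 | obs) = 1/20 / 113/660 = 33/113
P(U=1 | obs) = 3/55 / 113/660 = 36/113
P(U=2 | obs) = 1/15 / 113/660 = 44/113

P(U = 2 | obs) = 44/113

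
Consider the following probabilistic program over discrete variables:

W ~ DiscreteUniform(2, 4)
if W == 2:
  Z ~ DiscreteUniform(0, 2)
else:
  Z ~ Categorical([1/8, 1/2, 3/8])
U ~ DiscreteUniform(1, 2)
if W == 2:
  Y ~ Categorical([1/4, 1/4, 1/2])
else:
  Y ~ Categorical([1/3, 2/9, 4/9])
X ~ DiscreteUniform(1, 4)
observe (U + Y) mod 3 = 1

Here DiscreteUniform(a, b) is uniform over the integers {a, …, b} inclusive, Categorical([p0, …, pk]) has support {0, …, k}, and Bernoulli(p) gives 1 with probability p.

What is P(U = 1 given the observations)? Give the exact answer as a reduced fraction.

P(U = 1 | obs) = 33/83

Enumerate traces; 72 have nonzero weight after conditioning:
  (W=2, Z=0, U=1, Y=0, X=1) weight 1/288
  (W=2, Z=0, U=1, Y=0, X=2) weight 1/288
  (W=2, Z=0, U=1, Y=0, X=3) weight 1/288
  (W=2, Z=0, U=1, Y=0, X=4) weight 1/288
  (W=2, Z=0, U=2, Y=2, X=1) weight 1/144
  (W=2, Z=0, U=2, Y=2, X=2) weight 1/144
  (W=2, Z=0, U=2, Y=2, X=3) weight 1/144
  (W=2, Z=0, U=2, Y=2, X=4) weight 1/144
  … 64 more
Group by U:
  weight(U=1) = 11/72
  weight(U=2) = 25/108
Total weight = 11/72 + 25/108 = 83/216
P(U=1 | obs) = 11/72 / 83/216 = 33/83
P(U=2 | obs) = 25/108 / 83/216 = 50/83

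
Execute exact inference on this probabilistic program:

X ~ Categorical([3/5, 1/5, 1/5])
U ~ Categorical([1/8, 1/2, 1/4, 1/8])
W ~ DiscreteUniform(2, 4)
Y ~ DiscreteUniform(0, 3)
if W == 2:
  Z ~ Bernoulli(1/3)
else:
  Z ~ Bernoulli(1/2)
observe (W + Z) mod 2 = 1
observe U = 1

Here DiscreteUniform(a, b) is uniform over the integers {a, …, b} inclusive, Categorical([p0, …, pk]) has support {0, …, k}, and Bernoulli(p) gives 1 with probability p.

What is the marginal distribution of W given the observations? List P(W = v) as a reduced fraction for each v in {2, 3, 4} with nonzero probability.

Enumerate traces; 36 have nonzero weight after conditioning:
  (X=0, U=1, W=2, Y=0, Z=1) weight 1/120
  (X=0, U=1, W=2, Y=1, Z=1) weight 1/120
  (X=0, U=1, W=2, Y=2, Z=1) weight 1/120
  (X=0, U=1, W=2, Y=3, Z=1) weight 1/120
  (X=0, U=1, W=3, Y=0, Z=0) weight 1/80
  (X=0, U=1, W=3, Y=1, Z=0) weight 1/80
  (X=0, U=1, W=3, Y=2, Z=0) weight 1/80
  (X=0, U=1, W=3, Y=3, Z=0) weight 1/80
  (X=0, U=1, W=4, Y=0, Z=1) weight 1/80
  … 27 more
Group by W:
  weight(W=2) = 1/18
  weight(W=3) = 1/12
  weight(W=4) = 1/12
Total weight = 1/18 + 1/12 + 1/12 = 2/9
P(W=2 | obs) = 1/18 / 2/9 = 1/4
P(W=3 | obs) = 1/12 / 2/9 = 3/8
P(W=4 | obs) = 1/12 / 2/9 = 3/8

P(W=2) = 1/4, P(W=3) = 3/8, P(W=4) = 3/8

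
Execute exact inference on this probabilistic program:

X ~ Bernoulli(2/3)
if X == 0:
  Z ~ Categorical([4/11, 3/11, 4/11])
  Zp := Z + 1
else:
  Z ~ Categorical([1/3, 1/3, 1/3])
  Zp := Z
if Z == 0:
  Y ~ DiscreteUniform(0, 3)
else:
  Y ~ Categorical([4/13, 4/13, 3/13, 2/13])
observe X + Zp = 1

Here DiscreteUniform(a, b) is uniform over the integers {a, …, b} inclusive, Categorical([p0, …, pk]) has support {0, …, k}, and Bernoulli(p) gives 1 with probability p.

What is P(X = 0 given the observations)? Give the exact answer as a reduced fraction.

P(X = 0 | obs) = 6/17

Enumerate traces; 8 have nonzero weight after conditioning:
  (X=0, Z=0, Y=0) weight 1/33
  (X=0, Z=0, Y=1) weight 1/33
  (X=0, Z=0, Y=2) weight 1/33
  (X=0, Z=0, Y=3) weight 1/33
  (X=1, Z=0, Y=0) weight 1/18
  (X=1, Z=0, Y=1) weight 1/18
  (X=1, Z=0, Y=2) weight 1/18
  (X=1, Z=0, Y=3) weight 1/18
Group by X:
  weight(X=0) = 4/33
  weight(X=1) = 2/9
Total weight = 4/33 + 2/9 = 34/99
P(X=0 | obs) = 4/33 / 34/99 = 6/17
P(X=1 | obs) = 2/9 / 34/99 = 11/17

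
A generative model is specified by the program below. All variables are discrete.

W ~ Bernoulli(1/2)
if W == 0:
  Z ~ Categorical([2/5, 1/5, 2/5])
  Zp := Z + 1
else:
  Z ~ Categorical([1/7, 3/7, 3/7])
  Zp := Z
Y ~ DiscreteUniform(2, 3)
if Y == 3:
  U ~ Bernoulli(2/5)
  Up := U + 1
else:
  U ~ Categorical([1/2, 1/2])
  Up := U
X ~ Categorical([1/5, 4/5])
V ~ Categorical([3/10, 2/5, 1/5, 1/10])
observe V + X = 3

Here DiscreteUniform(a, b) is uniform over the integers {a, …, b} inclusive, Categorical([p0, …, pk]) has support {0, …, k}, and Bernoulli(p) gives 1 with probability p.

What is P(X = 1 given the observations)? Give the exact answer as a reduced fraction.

Enumerate traces; 48 have nonzero weight after conditioning:
  (W=0, Z=0, Y=2, U=0, X=0, V=3) weight 1/1000
  (W=0, Z=0, Y=2, U=0, X=1, V=2) weight 1/125
  (W=0, Z=0, Y=2, U=1, X=0, V=3) weight 1/1000
  (W=0, Z=0, Y=2, U=1, X=1, V=2) weight 1/125
  (W=0, Z=0, Y=3, U=0, X=0, V=3) weight 3/2500
  (W=0, Z=0, Y=3, U=0, X=1, V=2) weight 6/625
  (W=0, Z=0, Y=3, U=1, X=0, V=3) weight 1/1250
  (W=0, Z=0, Y=3, U=1, X=1, V=2) weight 4/625
  … 40 more
Group by X:
  weight(X=0) = 1/50
  weight(X=1) = 4/25
Total weight = 1/50 + 4/25 = 9/50
P(X=0 | obs) = 1/50 / 9/50 = 1/9
P(X=1 | obs) = 4/25 / 9/50 = 8/9

P(X = 1 | obs) = 8/9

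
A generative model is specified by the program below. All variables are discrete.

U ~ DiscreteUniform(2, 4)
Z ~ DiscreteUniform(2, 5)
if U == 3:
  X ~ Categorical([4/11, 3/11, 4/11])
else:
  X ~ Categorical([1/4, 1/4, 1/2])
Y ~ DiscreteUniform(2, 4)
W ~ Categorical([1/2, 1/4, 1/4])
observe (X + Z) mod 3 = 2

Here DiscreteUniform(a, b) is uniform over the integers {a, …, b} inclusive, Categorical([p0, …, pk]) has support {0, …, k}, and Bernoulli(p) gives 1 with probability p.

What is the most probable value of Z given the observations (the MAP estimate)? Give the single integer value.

argmax_v P(Z = v | obs) = 3

Enumerate traces; 108 have nonzero weight after conditioning:
  (U=2, Z=2, X=0, Y=2, W=0) weight 1/288
  (U=2, Z=2, X=0, Y=2, W=1) weight 1/576
  (U=2, Z=2, X=0, Y=2, W=2) weight 1/576
  (U=2, Z=2, X=0, Y=3, W=0) weight 1/288
  (U=2, Z=2, X=0, Y=3, W=1) weight 1/576
  (U=2, Z=2, X=0, Y=3, W=2) weight 1/576
  (U=2, Z=2, X=0, Y=4, W=0) weight 1/288
  (U=2, Z=2, X=0, Y=4, W=1) weight 1/576
  (U=2, Z=3, X=2, Y=2, W=0) weight 1/144
  (U=2, Z=4, X=1, Y=2, W=0) weight 1/288
  … 98 more
Group by Z:
  weight(Z=2) = 19/264
  weight(Z=3) = 5/44
  weight(Z=4) = 17/264
  weight(Z=5) = 19/264
Total weight = 19/264 + 5/44 + 17/264 + 19/264 = 85/264
P(Z=2 | obs) = 19/264 / 85/264 = 19/85
P(Z=3 | obs) = 5/44 / 85/264 = 6/17
P(Z=4 | obs) = 17/264 / 85/264 = 1/5
P(Z=5 | obs) = 19/264 / 85/264 = 19/85
argmax = 3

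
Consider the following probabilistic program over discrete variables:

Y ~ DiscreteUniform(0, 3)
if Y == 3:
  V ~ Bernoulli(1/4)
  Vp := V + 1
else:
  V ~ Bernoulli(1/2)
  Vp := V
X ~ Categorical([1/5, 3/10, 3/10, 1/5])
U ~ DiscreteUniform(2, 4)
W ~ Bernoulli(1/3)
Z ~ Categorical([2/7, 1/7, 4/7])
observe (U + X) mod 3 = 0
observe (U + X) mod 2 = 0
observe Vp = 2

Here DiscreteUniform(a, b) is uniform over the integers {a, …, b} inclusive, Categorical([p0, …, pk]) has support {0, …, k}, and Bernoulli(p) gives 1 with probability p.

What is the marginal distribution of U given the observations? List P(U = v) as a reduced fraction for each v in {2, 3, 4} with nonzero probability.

P(U=3) = 2/5, P(U=4) = 3/5

Enumerate traces; 12 have nonzero weight after conditioning:
  (Y=3, V=1, X=2, U=4, W=0, Z=0) weight 1/840
  (Y=3, V=1, X=2, U=4, W=0, Z=1) weight 1/1680
  (Y=3, V=1, X=2, U=4, W=0, Z=2) weight 1/420
  (Y=3, V=1, X=2, U=4, W=1, Z=0) weight 1/1680
  (Y=3, V=1, X=2, U=4, W=1, Z=1) weight 1/3360
  (Y=3, V=1, X=2, U=4, W=1, Z=2) weight 1/840
  (Y=3, V=1, X=3, U=3, W=0, Z=0) weight 1/1260
  (Y=3, V=1, X=3, U=3, W=0, Z=1) weight 1/2520
  … 4 more
Group by U:
  weight(U=3) = 1/240
  weight(U=4) = 1/160
Total weight = 1/240 + 1/160 = 1/96
P(U=3 | obs) = 1/240 / 1/96 = 2/5
P(U=4 | obs) = 1/160 / 1/96 = 3/5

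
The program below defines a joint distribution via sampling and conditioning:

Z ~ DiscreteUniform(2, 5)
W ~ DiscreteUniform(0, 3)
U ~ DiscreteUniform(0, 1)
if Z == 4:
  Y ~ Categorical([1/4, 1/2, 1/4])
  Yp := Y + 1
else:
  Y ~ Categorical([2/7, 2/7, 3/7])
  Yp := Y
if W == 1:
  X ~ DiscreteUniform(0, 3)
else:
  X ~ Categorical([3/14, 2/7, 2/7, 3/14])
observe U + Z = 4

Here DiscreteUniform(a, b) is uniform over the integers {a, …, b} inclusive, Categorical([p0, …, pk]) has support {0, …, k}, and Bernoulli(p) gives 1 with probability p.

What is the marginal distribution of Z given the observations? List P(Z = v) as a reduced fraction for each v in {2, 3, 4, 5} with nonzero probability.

P(Z=3) = 1/2, P(Z=4) = 1/2

Enumerate traces; 96 have nonzero weight after conditioning:
  (Z=3, W=0, U=1, Y=0, X=0) weight 3/1568
  (Z=3, W=0, U=1, Y=0, X=1) weight 1/392
  (Z=3, W=0, U=1, Y=0, X=2) weight 1/392
  (Z=3, W=0, U=1, Y=0, X=3) weight 3/1568
  (Z=3, W=0, U=1, Y=1, X=0) weight 3/1568
  (Z=3, W=0, U=1, Y=1, X=1) weight 1/392
  (Z=3, W=0, U=1, Y=1, X=2) weight 1/392
  (Z=3, W=0, U=1, Y=1, X=3) weight 3/1568
  (Z=4, W=0, U=0, Y=0, X=0) weight 3/1792
  … 87 more
Group by Z:
  weight(Z=3) = 1/8
  weight(Z=4) = 1/8
Total weight = 1/8 + 1/8 = 1/4
P(Z=3 | obs) = 1/8 / 1/4 = 1/2
P(Z=4 | obs) = 1/8 / 1/4 = 1/2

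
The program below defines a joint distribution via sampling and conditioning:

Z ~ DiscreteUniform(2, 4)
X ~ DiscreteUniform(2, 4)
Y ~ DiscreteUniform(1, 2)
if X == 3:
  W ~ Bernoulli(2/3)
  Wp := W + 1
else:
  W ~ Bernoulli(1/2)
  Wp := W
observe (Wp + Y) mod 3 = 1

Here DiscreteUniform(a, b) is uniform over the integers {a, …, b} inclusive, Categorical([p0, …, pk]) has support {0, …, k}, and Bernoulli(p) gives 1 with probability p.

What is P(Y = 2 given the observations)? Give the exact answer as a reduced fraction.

P(Y = 2 | obs) = 2/5

Enumerate traces; 9 have nonzero weight after conditioning:
  (Z=2, X=2, Y=1, W=0) weight 1/36
  (Z=2, X=3, Y=2, W=1) weight 1/27
  (Z=2, X=4, Y=1, W=0) weight 1/36
  (Z=3, X=2, Y=1, W=0) weight 1/36
  (Z=3, X=3, Y=2, W=1) weight 1/27
  (Z=3, X=4, Y=1, W=0) weight 1/36
  (Z=4, X=2, Y=1, W=0) weight 1/36
  (Z=4, X=3, Y=2, W=1) weight 1/27
  … 1 more
Group by Y:
  weight(Y=1) = 1/6
  weight(Y=2) = 1/9
Total weight = 1/6 + 1/9 = 5/18
P(Y=1 | obs) = 1/6 / 5/18 = 3/5
P(Y=2 | obs) = 1/9 / 5/18 = 2/5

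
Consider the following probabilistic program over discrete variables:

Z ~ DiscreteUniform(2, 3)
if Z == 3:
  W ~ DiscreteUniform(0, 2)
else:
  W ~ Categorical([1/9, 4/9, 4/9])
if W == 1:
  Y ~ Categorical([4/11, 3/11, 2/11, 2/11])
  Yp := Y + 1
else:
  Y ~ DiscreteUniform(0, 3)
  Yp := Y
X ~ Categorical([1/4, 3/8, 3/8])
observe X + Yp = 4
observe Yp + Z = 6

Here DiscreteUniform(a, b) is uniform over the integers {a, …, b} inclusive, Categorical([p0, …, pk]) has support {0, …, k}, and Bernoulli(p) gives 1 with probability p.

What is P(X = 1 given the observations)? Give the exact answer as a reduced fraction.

Enumerate traces; 4 have nonzero weight after conditioning:
  (Z=2, W=1, Y=3, X=0) weight 1/99
  (Z=3, W=0, Y=3, X=1) weight 1/64
  (Z=3, W=1, Y=2, X=1) weight 1/88
  (Z=3, W=2, Y=3, X=1) weight 1/64
Group by X:
  weight(X=0) = 1/99
  weight(X=1) = 15/352
Total weight = 1/99 + 15/352 = 167/3168
P(X=0 | obs) = 1/99 / 167/3168 = 32/167
P(X=1 | obs) = 15/352 / 167/3168 = 135/167

P(X = 1 | obs) = 135/167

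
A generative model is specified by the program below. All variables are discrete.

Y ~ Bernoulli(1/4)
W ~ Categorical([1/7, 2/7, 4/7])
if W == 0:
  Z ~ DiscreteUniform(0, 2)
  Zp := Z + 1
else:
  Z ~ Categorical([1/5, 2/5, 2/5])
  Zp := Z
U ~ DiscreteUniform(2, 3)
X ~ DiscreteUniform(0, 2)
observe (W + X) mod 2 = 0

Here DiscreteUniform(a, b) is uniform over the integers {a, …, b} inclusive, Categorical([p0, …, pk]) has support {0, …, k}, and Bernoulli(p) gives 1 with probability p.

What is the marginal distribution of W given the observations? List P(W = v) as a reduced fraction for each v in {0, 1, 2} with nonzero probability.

Enumerate traces; 60 have nonzero weight after conditioning:
  (Y=0, W=0, Z=0, U=2, X=0) weight 1/168
  (Y=0, W=0, Z=0, U=2, X=2) weight 1/168
  (Y=0, W=0, Z=0, U=3, X=0) weight 1/168
  (Y=0, W=0, Z=0, U=3, X=2) weight 1/168
  (Y=0, W=0, Z=1, U=2, X=0) weight 1/168
  (Y=0, W=0, Z=1, U=2, X=2) weight 1/168
  (Y=0, W=0, Z=1, U=3, X=0) weight 1/168
  (Y=0, W=0, Z=1, U=3, X=2) weight 1/168
  (Y=0, W=1, Z=0, U=2, X=1) weight 1/140
  (Y=0, W=2, Z=0, U=2, X=0) weight 1/70
  … 50 more
Group by W:
  weight(W=0) = 2/21
  weight(W=1) = 2/21
  weight(W=2) = 8/21
Total weight = 2/21 + 2/21 + 8/21 = 4/7
P(W=0 | obs) = 2/21 / 4/7 = 1/6
P(W=1 | obs) = 2/21 / 4/7 = 1/6
P(W=2 | obs) = 8/21 / 4/7 = 2/3

P(W=0) = 1/6, P(W=1) = 1/6, P(W=2) = 2/3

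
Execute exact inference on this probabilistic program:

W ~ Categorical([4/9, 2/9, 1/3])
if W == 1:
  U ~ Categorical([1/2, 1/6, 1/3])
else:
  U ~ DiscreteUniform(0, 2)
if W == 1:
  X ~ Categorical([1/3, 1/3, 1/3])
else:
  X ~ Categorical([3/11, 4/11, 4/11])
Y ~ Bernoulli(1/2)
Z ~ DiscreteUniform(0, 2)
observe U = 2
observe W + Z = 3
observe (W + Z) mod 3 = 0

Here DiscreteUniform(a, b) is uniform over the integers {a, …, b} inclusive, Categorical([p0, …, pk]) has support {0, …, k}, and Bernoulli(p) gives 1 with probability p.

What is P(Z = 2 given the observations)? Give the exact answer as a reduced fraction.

Enumerate traces; 12 have nonzero weight after conditioning:
  (W=1, U=2, X=0, Y=0, Z=2) weight 1/243
  (W=1, U=2, X=0, Y=1, Z=2) weight 1/243
  (W=1, U=2, X=1, Y=0, Z=2) weight 1/243
  (W=1, U=2, X=1, Y=1, Z=2) weight 1/243
  (W=1, U=2, X=2, Y=0, Z=2) weight 1/243
  (W=1, U=2, X=2, Y=1, Z=2) weight 1/243
  (W=2, U=2, X=0, Y=0, Z=1) weight 1/198
  (W=2, U=2, X=0, Y=1, Z=1) weight 1/198
  … 4 more
Group by Z:
  weight(Z=1) = 1/27
  weight(Z=2) = 2/81
Total weight = 1/27 + 2/81 = 5/81
P(Z=1 | obs) = 1/27 / 5/81 = 3/5
P(Z=2 | obs) = 2/81 / 5/81 = 2/5

P(Z = 2 | obs) = 2/5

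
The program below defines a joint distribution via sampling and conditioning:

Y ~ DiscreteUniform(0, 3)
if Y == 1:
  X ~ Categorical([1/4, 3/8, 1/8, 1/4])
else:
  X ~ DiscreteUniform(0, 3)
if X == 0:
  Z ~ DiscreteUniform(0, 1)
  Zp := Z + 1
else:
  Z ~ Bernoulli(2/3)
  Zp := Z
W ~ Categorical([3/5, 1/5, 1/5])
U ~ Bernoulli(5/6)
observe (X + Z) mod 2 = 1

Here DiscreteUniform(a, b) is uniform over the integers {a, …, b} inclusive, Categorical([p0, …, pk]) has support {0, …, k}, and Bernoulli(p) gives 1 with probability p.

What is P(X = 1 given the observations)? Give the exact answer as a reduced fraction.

P(X = 1 | obs) = 9/43

Enumerate traces; 96 have nonzero weight after conditioning:
  (Y=0, X=0, Z=1, W=0, U=0) weight 1/320
  (Y=0, X=0, Z=1, W=0, U=1) weight 1/64
  (Y=0, X=0, Z=1, W=1, U=0) weight 1/960
  (Y=0, X=0, Z=1, W=1, U=1) weight 1/192
  (Y=0, X=0, Z=1, W=2, U=0) weight 1/960
  (Y=0, X=0, Z=1, W=2, U=1) weight 1/192
  (Y=0, X=1, Z=0, W=0, U=0) weight 1/480
  (Y=0, X=1, Z=0, W=0, U=1) weight 1/96
  (Y=0, X=2, Z=1, W=0, U=0) weight 1/240
  (Y=0, X=3, Z=0, W=0, U=0) weight 1/480
  … 86 more
Group by X:
  weight(X=0) = 1/8
  weight(X=1) = 3/32
  weight(X=2) = 7/48
  weight(X=3) = 1/12
Total weight = 1/8 + 3/32 + 7/48 + 1/12 = 43/96
P(X=0 | obs) = 1/8 / 43/96 = 12/43
P(X=1 | obs) = 3/32 / 43/96 = 9/43
P(X=2 | obs) = 7/48 / 43/96 = 14/43
P(X=3 | obs) = 1/12 / 43/96 = 8/43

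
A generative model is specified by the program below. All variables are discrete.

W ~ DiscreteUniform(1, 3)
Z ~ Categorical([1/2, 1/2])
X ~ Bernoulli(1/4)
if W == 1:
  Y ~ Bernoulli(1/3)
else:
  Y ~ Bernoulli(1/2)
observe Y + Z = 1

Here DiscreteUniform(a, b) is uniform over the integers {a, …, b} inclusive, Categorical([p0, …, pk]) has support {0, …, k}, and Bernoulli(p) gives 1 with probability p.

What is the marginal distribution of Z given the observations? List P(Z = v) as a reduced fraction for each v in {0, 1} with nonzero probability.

Enumerate traces; 12 have nonzero weight after conditioning:
  (W=1, Z=0, X=0, Y=1) weight 1/24
  (W=1, Z=0, X=1, Y=1) weight 1/72
  (W=1, Z=1, X=0, Y=0) weight 1/12
  (W=1, Z=1, X=1, Y=0) weight 1/36
  (W=2, Z=0, X=0, Y=1) weight 1/16
  (W=2, Z=0, X=1, Y=1) weight 1/48
  (W=2, Z=1, X=0, Y=0) weight 1/16
  (W=2, Z=1, X=1, Y=0) weight 1/48
  … 4 more
Group by Z:
  weight(Z=0) = 2/9
  weight(Z=1) = 5/18
Total weight = 2/9 + 5/18 = 1/2
P(Z=0 | obs) = 2/9 / 1/2 = 4/9
P(Z=1 | obs) = 5/18 / 1/2 = 5/9

P(Z=0) = 4/9, P(Z=1) = 5/9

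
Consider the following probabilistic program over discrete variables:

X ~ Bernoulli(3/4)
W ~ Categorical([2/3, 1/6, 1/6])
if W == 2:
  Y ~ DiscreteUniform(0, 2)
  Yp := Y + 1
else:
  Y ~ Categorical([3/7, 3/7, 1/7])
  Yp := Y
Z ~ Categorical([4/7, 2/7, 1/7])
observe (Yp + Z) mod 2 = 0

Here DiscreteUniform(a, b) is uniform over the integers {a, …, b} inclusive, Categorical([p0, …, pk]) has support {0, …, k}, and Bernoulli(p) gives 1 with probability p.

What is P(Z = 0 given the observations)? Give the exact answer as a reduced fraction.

Enumerate traces; 28 have nonzero weight after conditioning:
  (X=0, W=0, Y=0, Z=0) weight 2/49
  (X=0, W=0, Y=0, Z=2) weight 1/98
  (X=0, W=0, Y=1, Z=1) weight 1/49
  (X=0, W=0, Y=2, Z=0) weight 2/147
  (X=0, W=0, Y=2, Z=2) weight 1/294
  (X=0, W=1, Y=0, Z=0) weight 1/98
  (X=0, W=1, Y=0, Z=2) weight 1/392
  (X=0, W=1, Y=1, Z=1) weight 1/196
  … 20 more
Group by Z:
  weight(Z=0) = 134/441
  weight(Z=1) = 59/441
  weight(Z=2) = 67/882
Total weight = 134/441 + 59/441 + 67/882 = 151/294
P(Z=0 | obs) = 134/441 / 151/294 = 268/453
P(Z=1 | obs) = 59/441 / 151/294 = 118/453
P(Z=2 | obs) = 67/882 / 151/294 = 67/453

P(Z = 0 | obs) = 268/453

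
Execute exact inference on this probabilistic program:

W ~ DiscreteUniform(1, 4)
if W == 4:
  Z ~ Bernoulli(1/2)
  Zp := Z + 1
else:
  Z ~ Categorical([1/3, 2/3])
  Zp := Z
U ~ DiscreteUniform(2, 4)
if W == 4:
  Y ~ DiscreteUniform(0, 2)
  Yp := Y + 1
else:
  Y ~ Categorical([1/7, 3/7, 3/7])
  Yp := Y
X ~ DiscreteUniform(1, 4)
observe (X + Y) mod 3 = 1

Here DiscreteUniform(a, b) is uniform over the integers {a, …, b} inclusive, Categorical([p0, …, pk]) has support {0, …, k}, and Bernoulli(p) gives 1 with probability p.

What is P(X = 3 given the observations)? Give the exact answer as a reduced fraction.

P(X = 3 | obs) = 17/50

Enumerate traces; 96 have nonzero weight after conditioning:
  (W=1, Z=0, U=2, Y=0, X=1) weight 1/1008
  (W=1, Z=0, U=2, Y=0, X=4) weight 1/1008
  (W=1, Z=0, U=2, Y=1, X=3) weight 1/336
  (W=1, Z=0, U=2, Y=2, X=2) weight 1/336
  (W=1, Z=0, U=3, Y=0, X=1) weight 1/1008
  (W=1, Z=0, U=3, Y=0, X=4) weight 1/1008
  (W=1, Z=0, U=3, Y=1, X=3) weight 1/336
  (W=1, Z=0, U=3, Y=2, X=2) weight 1/336
  … 88 more
Group by X:
  weight(X=1) = 1/21
  weight(X=2) = 17/168
  weight(X=3) = 17/168
  weight(X=4) = 1/21
Total weight = 1/21 + 17/168 + 17/168 + 1/21 = 25/84
P(X=1 | obs) = 1/21 / 25/84 = 4/25
P(X=2 | obs) = 17/168 / 25/84 = 17/50
P(X=3 | obs) = 17/168 / 25/84 = 17/50
P(X=4 | obs) = 1/21 / 25/84 = 4/25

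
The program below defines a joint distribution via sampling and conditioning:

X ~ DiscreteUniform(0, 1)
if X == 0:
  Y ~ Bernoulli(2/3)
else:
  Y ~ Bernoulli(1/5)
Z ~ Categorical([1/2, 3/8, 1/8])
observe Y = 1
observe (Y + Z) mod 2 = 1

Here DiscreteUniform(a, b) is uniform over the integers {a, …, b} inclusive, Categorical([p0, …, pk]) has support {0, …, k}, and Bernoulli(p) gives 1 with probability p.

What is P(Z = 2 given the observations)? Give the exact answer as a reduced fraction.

P(Z = 2 | obs) = 1/5

Enumerate traces; 4 have nonzero weight after conditioning:
  (X=0, Y=1, Z=0) weight 1/6
  (X=0, Y=1, Z=2) weight 1/24
  (X=1, Y=1, Z=0) weight 1/20
  (X=1, Y=1, Z=2) weight 1/80
Group by Z:
  weight(Z=0) = 13/60
  weight(Z=2) = 13/240
Total weight = 13/60 + 13/240 = 13/48
P(Z=0 | obs) = 13/60 / 13/48 = 4/5
P(Z=2 | obs) = 13/240 / 13/48 = 1/5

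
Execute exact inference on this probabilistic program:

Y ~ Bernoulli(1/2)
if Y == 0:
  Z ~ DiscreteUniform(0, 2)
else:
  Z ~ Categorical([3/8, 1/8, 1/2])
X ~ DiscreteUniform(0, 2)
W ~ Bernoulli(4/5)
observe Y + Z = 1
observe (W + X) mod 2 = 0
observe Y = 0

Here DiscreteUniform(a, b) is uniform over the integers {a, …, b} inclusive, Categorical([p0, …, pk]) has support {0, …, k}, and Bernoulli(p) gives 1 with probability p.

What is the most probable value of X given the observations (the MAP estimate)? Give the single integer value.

Enumerate traces; 3 have nonzero weight after conditioning:
  (Y=0, Z=1, X=0, W=0) weight 1/90
  (Y=0, Z=1, X=1, W=1) weight 2/45
  (Y=0, Z=1, X=2, W=0) weight 1/90
Group by X:
  weight(X=0) = 1/90
  weight(X=1) = 2/45
  weight(X=2) = 1/90
Total weight = 1/90 + 2/45 + 1/90 = 1/15
P(X=0 | obs) = 1/90 / 1/15 = 1/6
P(X=1 | obs) = 2/45 / 1/15 = 2/3
P(X=2 | obs) = 1/90 / 1/15 = 1/6
argmax = 1

argmax_v P(X = v | obs) = 1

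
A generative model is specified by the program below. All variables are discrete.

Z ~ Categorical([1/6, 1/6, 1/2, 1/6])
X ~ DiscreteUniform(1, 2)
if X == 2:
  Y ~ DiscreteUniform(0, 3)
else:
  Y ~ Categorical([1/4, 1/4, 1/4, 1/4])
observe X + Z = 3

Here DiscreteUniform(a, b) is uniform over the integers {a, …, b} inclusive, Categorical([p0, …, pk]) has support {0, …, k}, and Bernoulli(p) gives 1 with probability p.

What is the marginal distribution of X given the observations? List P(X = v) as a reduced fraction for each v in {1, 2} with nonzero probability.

P(X=1) = 3/4, P(X=2) = 1/4

Enumerate traces; 8 have nonzero weight after conditioning:
  (Z=1, X=2, Y=0) weight 1/48
  (Z=1, X=2, Y=1) weight 1/48
  (Z=1, X=2, Y=2) weight 1/48
  (Z=1, X=2, Y=3) weight 1/48
  (Z=2, X=1, Y=0) weight 1/16
  (Z=2, X=1, Y=1) weight 1/16
  (Z=2, X=1, Y=2) weight 1/16
  (Z=2, X=1, Y=3) weight 1/16
Group by X:
  weight(X=1) = 1/4
  weight(X=2) = 1/12
Total weight = 1/4 + 1/12 = 1/3
P(X=1 | obs) = 1/4 / 1/3 = 3/4
P(X=2 | obs) = 1/12 / 1/3 = 1/4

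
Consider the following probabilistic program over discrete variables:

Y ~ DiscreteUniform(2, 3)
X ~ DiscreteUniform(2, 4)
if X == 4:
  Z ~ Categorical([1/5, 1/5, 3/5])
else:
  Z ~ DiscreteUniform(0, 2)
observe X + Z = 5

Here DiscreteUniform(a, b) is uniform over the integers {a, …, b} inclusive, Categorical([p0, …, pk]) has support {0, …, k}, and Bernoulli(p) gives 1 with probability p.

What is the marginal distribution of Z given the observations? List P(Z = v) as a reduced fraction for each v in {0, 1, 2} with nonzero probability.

Enumerate traces; 4 have nonzero weight after conditioning:
  (Y=2, X=3, Z=2) weight 1/18
  (Y=2, X=4, Z=1) weight 1/30
  (Y=3, X=3, Z=2) weight 1/18
  (Y=3, X=4, Z=1) weight 1/30
Group by Z:
  weight(Z=1) = 1/15
  weight(Z=2) = 1/9
Total weight = 1/15 + 1/9 = 8/45
P(Z=1 | obs) = 1/15 / 8/45 = 3/8
P(Z=2 | obs) = 1/9 / 8/45 = 5/8

P(Z=1) = 3/8, P(Z=2) = 5/8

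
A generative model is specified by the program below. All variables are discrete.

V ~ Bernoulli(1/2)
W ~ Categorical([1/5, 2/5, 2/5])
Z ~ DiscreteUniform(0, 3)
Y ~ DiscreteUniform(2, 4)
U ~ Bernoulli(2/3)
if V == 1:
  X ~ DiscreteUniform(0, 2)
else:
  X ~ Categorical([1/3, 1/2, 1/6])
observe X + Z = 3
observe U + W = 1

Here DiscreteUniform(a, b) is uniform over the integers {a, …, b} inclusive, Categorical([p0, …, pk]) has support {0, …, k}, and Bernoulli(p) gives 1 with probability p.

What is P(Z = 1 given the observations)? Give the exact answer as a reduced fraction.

P(Z = 1 | obs) = 1/4

Enumerate traces; 36 have nonzero weight after conditioning:
  (V=0, W=0, Z=1, Y=2, U=1, X=2) weight 1/1080
  (V=0, W=0, Z=1, Y=3, U=1, X=2) weight 1/1080
  (V=0, W=0, Z=1, Y=4, U=1, X=2) weight 1/1080
  (V=0, W=0, Z=2, Y=2, U=1, X=1) weight 1/360
  (V=0, W=0, Z=2, Y=3, U=1, X=1) weight 1/360
  (V=0, W=0, Z=2, Y=4, U=1, X=1) weight 1/360
  (V=0, W=0, Z=3, Y=2, U=1, X=0) weight 1/540
  (V=0, W=0, Z=3, Y=3, U=1, X=0) weight 1/540
  … 28 more
Group by Z:
  weight(Z=1) = 1/60
  weight(Z=2) = 1/36
  weight(Z=3) = 1/45
Total weight = 1/60 + 1/36 + 1/45 = 1/15
P(Z=1 | obs) = 1/60 / 1/15 = 1/4
P(Z=2 | obs) = 1/36 / 1/15 = 5/12
P(Z=3 | obs) = 1/45 / 1/15 = 1/3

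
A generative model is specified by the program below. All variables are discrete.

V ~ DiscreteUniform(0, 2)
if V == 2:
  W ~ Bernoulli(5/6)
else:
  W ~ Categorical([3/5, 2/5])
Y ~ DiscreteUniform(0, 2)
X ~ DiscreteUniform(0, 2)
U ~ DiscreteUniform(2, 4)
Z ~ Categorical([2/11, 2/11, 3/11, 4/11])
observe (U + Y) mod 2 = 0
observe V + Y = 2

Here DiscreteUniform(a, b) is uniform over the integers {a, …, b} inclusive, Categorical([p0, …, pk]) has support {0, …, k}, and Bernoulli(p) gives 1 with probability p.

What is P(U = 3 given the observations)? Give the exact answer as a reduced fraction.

P(U = 3 | obs) = 1/5

Enumerate traces; 120 have nonzero weight after conditioning:
  (V=0, W=0, Y=2, X=0, U=2, Z=0) weight 2/1485
  (V=0, W=0, Y=2, X=0, U=2, Z=1) weight 2/1485
  (V=0, W=0, Y=2, X=0, U=2, Z=2) weight 1/495
  (V=0, W=0, Y=2, X=0, U=2, Z=3) weight 4/1485
  (V=0, W=0, Y=2, X=0, U=4, Z=0) weight 2/1485
  (V=0, W=0, Y=2, X=0, U=4, Z=1) weight 2/1485
  (V=0, W=0, Y=2, X=0, U=4, Z=2) weight 1/495
  (V=0, W=0, Y=2, X=0, U=4, Z=3) weight 4/1485
  (V=1, W=0, Y=1, X=0, U=3, Z=0) weight 2/1485
  … 111 more
Group by U:
  weight(U=2) = 2/27
  weight(U=3) = 1/27
  weight(U=4) = 2/27
Total weight = 2/27 + 1/27 + 2/27 = 5/27
P(U=2 | obs) = 2/27 / 5/27 = 2/5
P(U=3 | obs) = 1/27 / 5/27 = 1/5
P(U=4 | obs) = 2/27 / 5/27 = 2/5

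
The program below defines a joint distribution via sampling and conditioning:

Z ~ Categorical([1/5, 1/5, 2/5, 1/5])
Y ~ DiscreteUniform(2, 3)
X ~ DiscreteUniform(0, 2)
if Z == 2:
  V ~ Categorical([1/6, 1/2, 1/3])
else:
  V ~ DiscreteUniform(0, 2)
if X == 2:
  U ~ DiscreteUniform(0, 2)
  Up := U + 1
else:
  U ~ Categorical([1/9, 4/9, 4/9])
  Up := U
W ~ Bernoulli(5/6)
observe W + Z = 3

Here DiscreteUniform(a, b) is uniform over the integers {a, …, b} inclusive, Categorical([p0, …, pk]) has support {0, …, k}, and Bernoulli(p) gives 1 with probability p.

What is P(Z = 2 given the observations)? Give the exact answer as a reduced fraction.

P(Z = 2 | obs) = 10/11

Enumerate traces; 108 have nonzero weight after conditioning:
  (Z=2, Y=2, X=0, V=0, U=0, W=1) weight 1/972
  (Z=2, Y=2, X=0, V=0, U=1, W=1) weight 1/243
  (Z=2, Y=2, X=0, V=0, U=2, W=1) weight 1/243
  (Z=2, Y=2, X=0, V=1, U=0, W=1) weight 1/324
  (Z=2, Y=2, X=0, V=1, U=1, W=1) weight 1/81
  (Z=2, Y=2, X=0, V=1, U=2, W=1) weight 1/81
  (Z=2, Y=2, X=0, V=2, U=0, W=1) weight 1/486
  (Z=2, Y=2, X=0, V=2, U=1, W=1) weight 2/243
  (Z=3, Y=2, X=0, V=0, U=0, W=0) weight 1/4860
  … 99 more
Group by Z:
  weight(Z=2) = 1/3
  weight(Z=3) = 1/30
Total weight = 1/3 + 1/30 = 11/30
P(Z=2 | obs) = 1/3 / 11/30 = 10/11
P(Z=3 | obs) = 1/30 / 11/30 = 1/11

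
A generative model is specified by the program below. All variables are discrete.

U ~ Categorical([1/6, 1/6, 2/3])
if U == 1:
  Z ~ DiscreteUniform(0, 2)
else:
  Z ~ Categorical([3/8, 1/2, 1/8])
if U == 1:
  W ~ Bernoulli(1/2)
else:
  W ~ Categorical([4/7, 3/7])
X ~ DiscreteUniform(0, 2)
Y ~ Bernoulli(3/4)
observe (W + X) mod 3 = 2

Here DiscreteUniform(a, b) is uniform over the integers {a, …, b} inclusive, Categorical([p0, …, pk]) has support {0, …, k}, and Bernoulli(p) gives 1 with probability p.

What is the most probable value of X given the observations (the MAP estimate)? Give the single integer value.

Enumerate traces; 36 have nonzero weight after conditioning:
  (U=0, Z=0, W=0, X=2, Y=0) weight 1/336
  (U=0, Z=0, W=0, X=2, Y=1) weight 1/112
  (U=0, Z=0, W=1, X=1, Y=0) weight 1/448
  (U=0, Z=0, W=1, X=1, Y=1) weight 3/448
  (U=0, Z=1, W=0, X=2, Y=0) weight 1/252
  (U=0, Z=1, W=0, X=2, Y=1) weight 1/84
  (U=0, Z=1, W=1, X=1, Y=0) weight 1/336
  (U=0, Z=1, W=1, X=1, Y=1) weight 1/112
  … 28 more
Group by X:
  weight(X=1) = 37/252
  weight(X=2) = 47/252
Total weight = 37/252 + 47/252 = 1/3
P(X=1 | obs) = 37/252 / 1/3 = 37/84
P(X=2 | obs) = 47/252 / 1/3 = 47/84
argmax = 2

argmax_v P(X = v | obs) = 2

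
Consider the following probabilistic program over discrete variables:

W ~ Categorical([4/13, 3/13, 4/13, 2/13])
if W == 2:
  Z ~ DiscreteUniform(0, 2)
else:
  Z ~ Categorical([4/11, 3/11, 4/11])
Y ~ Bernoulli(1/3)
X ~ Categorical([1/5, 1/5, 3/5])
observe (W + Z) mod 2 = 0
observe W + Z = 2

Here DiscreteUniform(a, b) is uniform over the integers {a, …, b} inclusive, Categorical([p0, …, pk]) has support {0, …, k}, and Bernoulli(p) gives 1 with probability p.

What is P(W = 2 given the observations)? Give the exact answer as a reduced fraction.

P(W = 2 | obs) = 44/119

Enumerate traces; 18 have nonzero weight after conditioning:
  (W=0, Z=2, Y=0, X=0) weight 32/2145
  (W=0, Z=2, Y=0, X=1) weight 32/2145
  (W=0, Z=2, Y=0, X=2) weight 32/715
  (W=0, Z=2, Y=1, X=0) weight 16/2145
  (W=0, Z=2, Y=1, X=1) weight 16/2145
  (W=0, Z=2, Y=1, X=2) weight 16/715
  (W=1, Z=1, Y=0, X=0) weight 6/715
  (W=1, Z=1, Y=0, X=1) weight 6/715
  (W=2, Z=0, Y=0, X=0) weight 8/585
  … 9 more
Group by W:
  weight(W=0) = 16/143
  weight(W=1) = 9/143
  weight(W=2) = 4/39
Total weight = 16/143 + 9/143 + 4/39 = 119/429
P(W=0 | obs) = 16/143 / 119/429 = 48/119
P(W=1 | obs) = 9/143 / 119/429 = 27/119
P(W=2 | obs) = 4/39 / 119/429 = 44/119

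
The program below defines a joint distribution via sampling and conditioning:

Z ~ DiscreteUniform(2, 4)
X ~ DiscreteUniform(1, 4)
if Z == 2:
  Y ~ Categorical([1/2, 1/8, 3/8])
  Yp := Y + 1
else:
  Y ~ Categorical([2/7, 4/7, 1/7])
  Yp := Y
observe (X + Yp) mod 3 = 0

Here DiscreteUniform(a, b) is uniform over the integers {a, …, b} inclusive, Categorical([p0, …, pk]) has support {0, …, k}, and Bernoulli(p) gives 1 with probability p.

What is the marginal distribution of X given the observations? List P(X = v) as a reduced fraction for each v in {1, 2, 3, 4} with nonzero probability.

P(X=1) = 23/191, P(X=2) = 92/191, P(X=3) = 53/191, P(X=4) = 23/191

Enumerate traces; 12 have nonzero weight after conditioning:
  (Z=2, X=1, Y=1) weight 1/96
  (Z=2, X=2, Y=0) weight 1/24
  (Z=2, X=3, Y=2) weight 1/32
  (Z=2, X=4, Y=1) weight 1/96
  (Z=3, X=1, Y=2) weight 1/84
  (Z=3, X=2, Y=1) weight 1/21
  (Z=3, X=3, Y=0) weight 1/42
  (Z=3, X=4, Y=2) weight 1/84
  … 4 more
Group by X:
  weight(X=1) = 23/672
  weight(X=2) = 23/168
  weight(X=3) = 53/672
  weight(X=4) = 23/672
Total weight = 23/672 + 23/168 + 53/672 + 23/672 = 191/672
P(X=1 | obs) = 23/672 / 191/672 = 23/191
P(X=2 | obs) = 23/168 / 191/672 = 92/191
P(X=3 | obs) = 53/672 / 191/672 = 53/191
P(X=4 | obs) = 23/672 / 191/672 = 23/191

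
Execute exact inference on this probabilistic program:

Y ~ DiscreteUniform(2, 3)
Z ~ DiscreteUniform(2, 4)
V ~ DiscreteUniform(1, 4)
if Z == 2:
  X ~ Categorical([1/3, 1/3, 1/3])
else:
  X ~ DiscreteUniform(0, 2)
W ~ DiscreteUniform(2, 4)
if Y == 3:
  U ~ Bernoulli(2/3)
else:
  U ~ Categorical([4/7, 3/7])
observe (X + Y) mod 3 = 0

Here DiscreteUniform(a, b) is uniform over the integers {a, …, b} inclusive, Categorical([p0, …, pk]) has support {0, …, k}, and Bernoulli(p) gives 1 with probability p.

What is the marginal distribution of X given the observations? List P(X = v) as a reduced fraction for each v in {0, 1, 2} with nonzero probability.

P(X=0) = 1/2, P(X=1) = 1/2

Enumerate traces; 144 have nonzero weight after conditioning:
  (Y=2, Z=2, V=1, X=1, W=2, U=0) weight 1/378
  (Y=2, Z=2, V=1, X=1, W=2, U=1) weight 1/504
  (Y=2, Z=2, V=1, X=1, W=3, U=0) weight 1/378
  (Y=2, Z=2, V=1, X=1, W=3, U=1) weight 1/504
  (Y=2, Z=2, V=1, X=1, W=4, U=0) weight 1/378
  (Y=2, Z=2, V=1, X=1, W=4, U=1) weight 1/504
  (Y=2, Z=2, V=2, X=1, W=2, U=0) weight 1/378
  (Y=2, Z=2, V=2, X=1, W=2, U=1) weight 1/504
  (Y=3, Z=2, V=1, X=0, W=2, U=0) weight 1/648
  … 135 more
Group by X:
  weight(X=0) = 1/6
  weight(X=1) = 1/6
Total weight = 1/6 + 1/6 = 1/3
P(X=0 | obs) = 1/6 / 1/3 = 1/2
P(X=1 | obs) = 1/6 / 1/3 = 1/2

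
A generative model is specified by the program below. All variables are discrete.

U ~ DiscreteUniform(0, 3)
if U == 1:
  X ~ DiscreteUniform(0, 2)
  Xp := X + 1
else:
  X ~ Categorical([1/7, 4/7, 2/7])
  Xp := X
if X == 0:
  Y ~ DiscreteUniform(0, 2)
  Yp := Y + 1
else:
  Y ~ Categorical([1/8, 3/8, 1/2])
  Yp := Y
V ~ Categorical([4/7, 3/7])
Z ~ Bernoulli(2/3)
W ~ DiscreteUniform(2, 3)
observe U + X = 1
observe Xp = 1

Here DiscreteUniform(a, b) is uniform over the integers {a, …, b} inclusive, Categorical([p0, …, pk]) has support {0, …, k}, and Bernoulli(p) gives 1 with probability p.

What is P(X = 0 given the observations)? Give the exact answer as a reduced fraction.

P(X = 0 | obs) = 7/19

Enumerate traces; 48 have nonzero weight after conditioning:
  (U=0, X=1, Y=0, V=0, Z=0, W=2) weight 1/588
  (U=0, X=1, Y=0, V=0, Z=0, W=3) weight 1/588
  (U=0, X=1, Y=0, V=0, Z=1, W=2) weight 1/294
  (U=0, X=1, Y=0, V=0, Z=1, W=3) weight 1/294
  (U=0, X=1, Y=0, V=1, Z=0, W=2) weight 1/784
  (U=0, X=1, Y=0, V=1, Z=0, W=3) weight 1/784
  (U=0, X=1, Y=0, V=1, Z=1, W=2) weight 1/392
  (U=0, X=1, Y=0, V=1, Z=1, W=3) weight 1/392
  (U=1, X=0, Y=0, V=0, Z=0, W=2) weight 1/378
  … 39 more
Group by X:
  weight(X=0) = 1/12
  weight(X=1) = 1/7
Total weight = 1/12 + 1/7 = 19/84
P(X=0 | obs) = 1/12 / 19/84 = 7/19
P(X=1 | obs) = 1/7 / 19/84 = 12/19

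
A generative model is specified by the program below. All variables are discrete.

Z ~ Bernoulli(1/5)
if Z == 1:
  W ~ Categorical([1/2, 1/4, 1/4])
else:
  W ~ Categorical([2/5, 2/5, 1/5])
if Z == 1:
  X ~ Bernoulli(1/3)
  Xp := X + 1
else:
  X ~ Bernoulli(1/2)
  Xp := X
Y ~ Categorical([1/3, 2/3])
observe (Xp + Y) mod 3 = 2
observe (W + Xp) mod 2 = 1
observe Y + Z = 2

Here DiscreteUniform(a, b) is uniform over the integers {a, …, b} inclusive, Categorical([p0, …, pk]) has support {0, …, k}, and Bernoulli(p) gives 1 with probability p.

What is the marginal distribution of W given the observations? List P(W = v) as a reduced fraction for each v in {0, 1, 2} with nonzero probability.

P(W=0) = 2/3, P(W=2) = 1/3

Enumerate traces; 2 have nonzero weight after conditioning:
  (Z=1, W=0, X=0, Y=1) weight 2/45
  (Z=1, W=2, X=0, Y=1) weight 1/45
Group by W:
  weight(W=0) = 2/45
  weight(W=2) = 1/45
Total weight = 2/45 + 1/45 = 1/15
P(W=0 | obs) = 2/45 / 1/15 = 2/3
P(W=2 | obs) = 1/45 / 1/15 = 1/3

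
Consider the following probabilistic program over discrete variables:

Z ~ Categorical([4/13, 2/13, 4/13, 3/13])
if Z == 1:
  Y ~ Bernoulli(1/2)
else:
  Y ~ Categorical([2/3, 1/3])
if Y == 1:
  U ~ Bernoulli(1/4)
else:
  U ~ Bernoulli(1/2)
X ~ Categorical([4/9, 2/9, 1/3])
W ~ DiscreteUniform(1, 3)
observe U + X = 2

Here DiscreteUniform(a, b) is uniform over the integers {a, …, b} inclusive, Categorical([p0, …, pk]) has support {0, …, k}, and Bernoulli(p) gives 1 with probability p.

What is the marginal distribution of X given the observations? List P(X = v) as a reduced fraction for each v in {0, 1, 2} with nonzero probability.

P(X=1) = 32/101, P(X=2) = 69/101

Enumerate traces; 48 have nonzero weight after conditioning:
  (Z=0, Y=0, U=0, X=2, W=1) weight 4/351
  (Z=0, Y=0, U=0, X=2, W=2) weight 4/351
  (Z=0, Y=0, U=0, X=2, W=3) weight 4/351
  (Z=0, Y=0, U=1, X=1, W=1) weight 8/1053
  (Z=0, Y=0, U=1, X=1, W=2) weight 8/1053
  (Z=0, Y=0, U=1, X=1, W=3) weight 8/1053
  (Z=0, Y=1, U=0, X=2, W=1) weight 1/117
  (Z=0, Y=1, U=0, X=2, W=2) weight 1/117
  … 40 more
Group by X:
  weight(X=1) = 32/351
  weight(X=2) = 23/117
Total weight = 32/351 + 23/117 = 101/351
P(X=1 | obs) = 32/351 / 101/351 = 32/101
P(X=2 | obs) = 23/117 / 101/351 = 69/101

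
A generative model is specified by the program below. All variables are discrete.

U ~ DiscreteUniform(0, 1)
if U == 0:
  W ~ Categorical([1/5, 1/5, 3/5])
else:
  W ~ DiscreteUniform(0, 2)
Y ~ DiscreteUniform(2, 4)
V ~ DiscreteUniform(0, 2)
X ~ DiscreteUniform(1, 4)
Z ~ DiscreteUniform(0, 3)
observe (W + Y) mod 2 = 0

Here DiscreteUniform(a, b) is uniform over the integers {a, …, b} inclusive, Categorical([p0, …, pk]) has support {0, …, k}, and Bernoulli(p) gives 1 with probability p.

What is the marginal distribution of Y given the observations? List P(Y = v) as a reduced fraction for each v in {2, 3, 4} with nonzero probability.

Enumerate traces; 480 have nonzero weight after conditioning:
  (U=0, W=0, Y=2, V=0, X=1, Z=0) weight 1/1440
  (U=0, W=0, Y=2, V=0, X=1, Z=1) weight 1/1440
  (U=0, W=0, Y=2, V=0, X=1, Z=2) weight 1/1440
  (U=0, W=0, Y=2, V=0, X=1, Z=3) weight 1/1440
  (U=0, W=0, Y=2, V=0, X=2, Z=0) weight 1/1440
  (U=0, W=0, Y=2, V=0, X=2, Z=1) weight 1/1440
  (U=0, W=0, Y=2, V=0, X=2, Z=2) weight 1/1440
  (U=0, W=0, Y=2, V=0, X=2, Z=3) weight 1/1440
  (U=0, W=0, Y=4, V=0, X=1, Z=0) weight 1/1440
  (U=0, W=1, Y=3, V=0, X=1, Z=0) weight 1/1440
  … 470 more
Group by Y:
  weight(Y=2) = 11/45
  weight(Y=3) = 4/45
  weight(Y=4) = 11/45
Total weight = 11/45 + 4/45 + 11/45 = 26/45
P(Y=2 | obs) = 11/45 / 26/45 = 11/26
P(Y=3 | obs) = 4/45 / 26/45 = 2/13
P(Y=4 | obs) = 11/45 / 26/45 = 11/26

P(Y=2) = 11/26, P(Y=3) = 2/13, P(Y=4) = 11/26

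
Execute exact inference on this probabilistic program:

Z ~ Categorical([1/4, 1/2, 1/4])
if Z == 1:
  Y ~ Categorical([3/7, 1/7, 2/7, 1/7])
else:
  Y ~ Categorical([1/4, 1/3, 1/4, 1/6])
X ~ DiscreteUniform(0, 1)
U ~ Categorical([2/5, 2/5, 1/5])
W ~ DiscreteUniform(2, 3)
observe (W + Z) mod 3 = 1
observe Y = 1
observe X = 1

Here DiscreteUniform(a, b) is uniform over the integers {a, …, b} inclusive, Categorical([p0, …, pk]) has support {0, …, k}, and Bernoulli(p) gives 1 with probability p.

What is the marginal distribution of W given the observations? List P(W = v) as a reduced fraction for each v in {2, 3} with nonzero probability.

P(W=2) = 7/13, P(W=3) = 6/13

Enumerate traces; 6 have nonzero weight after conditioning:
  (Z=1, Y=1, X=1, U=0, W=3) weight 1/140
  (Z=1, Y=1, X=1, U=1, W=3) weight 1/140
  (Z=1, Y=1, X=1, U=2, W=3) weight 1/280
  (Z=2, Y=1, X=1, U=0, W=2) weight 1/120
  (Z=2, Y=1, X=1, U=1, W=2) weight 1/120
  (Z=2, Y=1, X=1, U=2, W=2) weight 1/240
Group by W:
  weight(W=2) = 1/48
  weight(W=3) = 1/56
Total weight = 1/48 + 1/56 = 13/336
P(W=2 | obs) = 1/48 / 13/336 = 7/13
P(W=3 | obs) = 1/56 / 13/336 = 6/13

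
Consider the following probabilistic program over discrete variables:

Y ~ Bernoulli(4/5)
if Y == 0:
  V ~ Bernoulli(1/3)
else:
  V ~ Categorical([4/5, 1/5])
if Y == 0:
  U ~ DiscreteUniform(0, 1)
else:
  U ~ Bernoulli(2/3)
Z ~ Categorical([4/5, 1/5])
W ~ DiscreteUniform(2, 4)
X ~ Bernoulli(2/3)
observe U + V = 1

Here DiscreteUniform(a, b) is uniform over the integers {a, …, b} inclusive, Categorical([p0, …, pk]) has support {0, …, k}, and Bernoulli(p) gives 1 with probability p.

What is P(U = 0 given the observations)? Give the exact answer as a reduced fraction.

P(U = 0 | obs) = 13/87

Enumerate traces; 48 have nonzero weight after conditioning:
  (Y=0, V=0, U=1, Z=0, W=2, X=0) weight 4/675
  (Y=0, V=0, U=1, Z=0, W=2, X=1) weight 8/675
  (Y=0, V=0, U=1, Z=0, W=3, X=0) weight 4/675
  (Y=0, V=0, U=1, Z=0, W=3, X=1) weight 8/675
  (Y=0, V=0, U=1, Z=0, W=4, X=0) weight 4/675
  (Y=0, V=0, U=1, Z=0, W=4, X=1) weight 8/675
  (Y=0, V=0, U=1, Z=1, W=2, X=0) weight 1/675
  (Y=0, V=0, U=1, Z=1, W=2, X=1) weight 2/675
  (Y=0, V=1, U=0, Z=0, W=2, X=0) weight 2/675
  … 39 more
Group by U:
  weight(U=0) = 13/150
  weight(U=1) = 37/75
Total weight = 13/150 + 37/75 = 29/50
P(U=0 | obs) = 13/150 / 29/50 = 13/87
P(U=1 | obs) = 37/75 / 29/50 = 74/87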